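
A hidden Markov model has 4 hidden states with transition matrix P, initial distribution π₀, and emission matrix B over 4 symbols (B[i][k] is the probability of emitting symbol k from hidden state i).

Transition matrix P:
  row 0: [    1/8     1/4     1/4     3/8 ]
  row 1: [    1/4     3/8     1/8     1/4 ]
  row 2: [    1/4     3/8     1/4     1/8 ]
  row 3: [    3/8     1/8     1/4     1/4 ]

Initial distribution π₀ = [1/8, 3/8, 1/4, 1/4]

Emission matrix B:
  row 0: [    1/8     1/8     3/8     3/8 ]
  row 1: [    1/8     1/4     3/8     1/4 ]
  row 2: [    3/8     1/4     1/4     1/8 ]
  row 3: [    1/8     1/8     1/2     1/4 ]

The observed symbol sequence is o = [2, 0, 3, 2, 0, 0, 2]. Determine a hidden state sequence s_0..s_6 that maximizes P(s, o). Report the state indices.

path = [3, 2, 0, 3, 2, 2, 1]

t=0: δ = [4.688e-02, 1.406e-01, 6.250e-02, 1.250e-01]  (obs o_0=2)
t=1: δ = [5.859e-03, 6.592e-03, 1.172e-02, 4.395e-03]  ψ = [3, 1, 3, 1]  (obs o_1=0)
t=2: δ = [1.099e-03, 1.099e-03, 3.662e-04, 5.493e-04]  ψ = [2, 2, 2, 0]  (obs o_2=3)
t=3: δ = [1.030e-04, 1.545e-04, 6.866e-05, 2.060e-04]  ψ = [1, 1, 0, 0]  (obs o_3=2)
t=4: δ = [9.656e-06, 7.242e-06, 1.931e-05, 6.437e-06]  ψ = [3, 1, 3, 3]  (obs o_4=0)
t=5: δ = [6.035e-07, 9.052e-07, 1.810e-06, 4.526e-07]  ψ = [2, 2, 2, 0]  (obs o_5=0)
t=6: δ = [1.697e-07, 2.546e-07, 1.132e-07, 1.132e-07]  ψ = [2, 2, 2, 0]  (obs o_6=2)
backtrack: best end state = 1; path = [3, 2, 0, 3, 2, 2, 1]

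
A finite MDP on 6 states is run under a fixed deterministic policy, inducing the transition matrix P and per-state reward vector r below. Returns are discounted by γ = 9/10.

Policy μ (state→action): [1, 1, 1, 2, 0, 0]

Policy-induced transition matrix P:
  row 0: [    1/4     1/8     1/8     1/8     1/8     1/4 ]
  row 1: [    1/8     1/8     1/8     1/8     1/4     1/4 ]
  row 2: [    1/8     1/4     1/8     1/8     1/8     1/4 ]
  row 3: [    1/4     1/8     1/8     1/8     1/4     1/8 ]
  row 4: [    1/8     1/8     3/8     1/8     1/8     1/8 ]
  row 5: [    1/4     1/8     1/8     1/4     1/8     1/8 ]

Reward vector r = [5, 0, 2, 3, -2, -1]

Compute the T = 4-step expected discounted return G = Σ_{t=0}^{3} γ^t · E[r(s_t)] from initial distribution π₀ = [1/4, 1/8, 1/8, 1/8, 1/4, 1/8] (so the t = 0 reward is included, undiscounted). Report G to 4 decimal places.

t=0: π = [0.2500, 0.1250, 0.1250, 0.1250, 0.2500, 0.1250], E[r] = 1.2500, γ^t·E[r] = 1.250000, running G = 1.250000
t=1: π = [0.1875, 0.1406, 0.1875, 0.1406, 0.1563, 0.1875], E[r] = 1.2344, γ^t·E[r] = 1.110938, running G = 2.360938
t=2: π = [0.1895, 0.1484, 0.1641, 0.1484, 0.1602, 0.1895], E[r] = 1.2109, γ^t·E[r] = 0.980859, running G = 3.341797
t=3: π = [0.1909, 0.1455, 0.1650, 0.1487, 0.1621, 0.1877], E[r] = 1.2188, γ^t·E[r] = 0.888469, running G = 4.230266

G = 4.2303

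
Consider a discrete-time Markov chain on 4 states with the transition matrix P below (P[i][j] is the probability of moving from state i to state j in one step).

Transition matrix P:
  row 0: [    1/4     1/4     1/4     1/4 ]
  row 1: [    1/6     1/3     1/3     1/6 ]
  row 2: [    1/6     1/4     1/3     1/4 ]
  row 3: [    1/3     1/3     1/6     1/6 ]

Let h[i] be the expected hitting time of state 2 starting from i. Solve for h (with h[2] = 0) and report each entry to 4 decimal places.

First-step conditioning: h[2] = 0; for i ≠ 2, h[i] = 1 + Σ_k P[i][k]·h[k].
  h[0] = 1 + 1/4·h[0] + 1/4·h[1] + 1/4·h[3]
  h[1] = 1 + 1/6·h[0] + 1/3·h[1] + 1/6·h[3]
  h[3] = 1 + 1/3·h[0] + 1/3·h[1] + 1/6·h[3]
Solving the 3×3 linear system over states ≠ 2 gives exactly h = [144/37, 130/37, 0, 154/37] (h[2] = 0 is the target).

h = [3.8919, 3.5135, 0.0000, 4.1622]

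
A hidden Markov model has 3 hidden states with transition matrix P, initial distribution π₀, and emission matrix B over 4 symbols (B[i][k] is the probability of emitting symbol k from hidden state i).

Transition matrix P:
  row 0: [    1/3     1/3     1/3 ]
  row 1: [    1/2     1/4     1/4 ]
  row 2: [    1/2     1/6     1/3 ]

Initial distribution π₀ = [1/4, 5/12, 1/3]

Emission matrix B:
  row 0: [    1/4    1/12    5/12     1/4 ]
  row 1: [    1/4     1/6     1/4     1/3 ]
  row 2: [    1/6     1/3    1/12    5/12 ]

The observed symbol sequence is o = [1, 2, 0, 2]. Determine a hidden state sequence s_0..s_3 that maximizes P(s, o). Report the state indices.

path = [2, 0, 1, 0]

t=0: δ = [2.083e-02, 6.944e-02, 1.111e-01]  (obs o_0=1)
t=1: δ = [2.315e-02, 4.630e-03, 3.086e-03]  ψ = [2, 2, 2]  (obs o_1=2)
t=2: δ = [1.929e-03, 1.929e-03, 1.286e-03]  ψ = [0, 0, 0]  (obs o_2=0)
t=3: δ = [4.019e-04, 1.608e-04, 5.358e-05]  ψ = [1, 0, 0]  (obs o_3=2)
backtrack: best end state = 0; path = [2, 0, 1, 0]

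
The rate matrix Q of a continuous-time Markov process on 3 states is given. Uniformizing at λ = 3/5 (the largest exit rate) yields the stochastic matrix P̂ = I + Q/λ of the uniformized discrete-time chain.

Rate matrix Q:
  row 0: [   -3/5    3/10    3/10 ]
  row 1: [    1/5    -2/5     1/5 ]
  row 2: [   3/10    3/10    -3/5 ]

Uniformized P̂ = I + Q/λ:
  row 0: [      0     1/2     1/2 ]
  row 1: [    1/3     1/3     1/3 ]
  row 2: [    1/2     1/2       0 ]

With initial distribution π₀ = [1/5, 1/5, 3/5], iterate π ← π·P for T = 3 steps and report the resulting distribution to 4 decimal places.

π = [0.3102, 0.4296, 0.2602]

t=0: π = [0.2000, 0.2000, 0.6000]
t=1: π = [0.3667, 0.4667, 0.1667]
t=2: π = [0.2389, 0.4222, 0.3389]
t=3: π = [0.3102, 0.4296, 0.2602]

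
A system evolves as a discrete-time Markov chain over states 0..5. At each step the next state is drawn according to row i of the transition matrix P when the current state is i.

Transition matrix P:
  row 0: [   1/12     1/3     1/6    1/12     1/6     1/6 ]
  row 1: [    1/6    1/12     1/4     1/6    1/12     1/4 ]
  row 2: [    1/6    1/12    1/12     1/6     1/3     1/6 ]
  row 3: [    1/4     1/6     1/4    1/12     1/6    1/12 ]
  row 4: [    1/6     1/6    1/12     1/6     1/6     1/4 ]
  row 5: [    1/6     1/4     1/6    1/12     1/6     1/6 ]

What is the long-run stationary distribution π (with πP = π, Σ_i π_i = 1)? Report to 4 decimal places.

Balance equations π_j = Σ_i π_i·P[i][j]:
  π_0 = 1/12·π_0 + 1/6·π_1 + 1/6·π_2 + 1/4·π_3 + 1/6·π_4 + 1/6·π_5
  π_1 = 1/3·π_0 + 1/12·π_1 + 1/12·π_2 + 1/6·π_3 + 1/6·π_4 + 1/4·π_5
  π_2 = 1/6·π_0 + 1/4·π_1 + 1/12·π_2 + 1/4·π_3 + 1/12·π_4 + 1/6·π_5
  π_3 = 1/12·π_0 + 1/6·π_1 + 1/6·π_2 + 1/12·π_3 + 1/6·π_4 + 1/12·π_5
  π_4 = 1/6·π_0 + 1/12·π_1 + 1/3·π_2 + 1/6·π_3 + 1/6·π_4 + 1/6·π_5
  normalize: π_0 + π_1 + π_2 + π_3 + π_4 + π_5 = 1
Solving the linear system gives exactly π = [8113/49587, 8962/49587, 8120/49587, 6295/49587, 2957/16529, 9226/49587].

π = [0.1636, 0.1807, 0.1638, 0.1269, 0.1789, 0.1861]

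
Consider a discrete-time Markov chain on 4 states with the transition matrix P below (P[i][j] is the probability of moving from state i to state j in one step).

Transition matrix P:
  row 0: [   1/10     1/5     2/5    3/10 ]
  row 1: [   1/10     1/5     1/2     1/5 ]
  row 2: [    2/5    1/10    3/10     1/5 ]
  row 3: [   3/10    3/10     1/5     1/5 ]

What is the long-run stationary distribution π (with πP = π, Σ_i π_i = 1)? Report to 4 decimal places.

π = [0.2469, 0.1885, 0.3399, 0.2247]

Balance equations π_j = Σ_i π_i·P[i][j]:
  π_0 = 1/10·π_0 + 1/10·π_1 + 2/5·π_2 + 3/10·π_3
  π_1 = 1/5·π_0 + 1/5·π_1 + 1/10·π_2 + 3/10·π_3
  π_2 = 2/5·π_0 + 1/2·π_1 + 3/10·π_2 + 1/5·π_3
  normalize: π_0 + π_1 + π_2 + π_3 = 1
Solving the linear system gives exactly π = [20/81, 229/1215, 413/1215, 91/405].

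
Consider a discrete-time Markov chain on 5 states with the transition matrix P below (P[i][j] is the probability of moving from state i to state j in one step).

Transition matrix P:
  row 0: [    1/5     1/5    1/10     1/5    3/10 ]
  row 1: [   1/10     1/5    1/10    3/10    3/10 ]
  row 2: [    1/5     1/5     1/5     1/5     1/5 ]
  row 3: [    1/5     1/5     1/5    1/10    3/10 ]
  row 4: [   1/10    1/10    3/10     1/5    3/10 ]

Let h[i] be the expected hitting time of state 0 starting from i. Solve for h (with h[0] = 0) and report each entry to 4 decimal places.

h = [0.0000, 7.1073, 6.3985, 6.4559, 7.0307]

First-step conditioning: h[0] = 0; for i ≠ 0, h[i] = 1 + Σ_k P[i][k]·h[k].
  h[1] = 1 + 1/5·h[1] + 1/10·h[2] + 3/10·h[3] + 3/10·h[4]
  h[2] = 1 + 1/5·h[1] + 1/5·h[2] + 1/5·h[3] + 1/5·h[4]
  h[3] = 1 + 1/5·h[1] + 1/5·h[2] + 1/10·h[3] + 3/10·h[4]
  h[4] = 1 + 1/10·h[1] + 3/10·h[2] + 1/5·h[3] + 3/10·h[4]
Solving the 4×4 linear system over states ≠ 0 gives exactly h = [0, 1855/261, 1670/261, 1685/261, 1835/261] (h[0] = 0 is the target).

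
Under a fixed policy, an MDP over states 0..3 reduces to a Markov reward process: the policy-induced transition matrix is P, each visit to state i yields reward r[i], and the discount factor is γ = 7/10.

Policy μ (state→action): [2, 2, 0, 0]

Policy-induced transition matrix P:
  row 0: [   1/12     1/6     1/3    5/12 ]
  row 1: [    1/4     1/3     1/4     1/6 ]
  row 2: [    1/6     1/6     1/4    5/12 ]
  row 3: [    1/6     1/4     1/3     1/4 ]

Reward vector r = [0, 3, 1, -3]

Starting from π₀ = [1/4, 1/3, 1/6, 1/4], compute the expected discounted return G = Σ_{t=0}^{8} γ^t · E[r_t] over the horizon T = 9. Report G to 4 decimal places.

t=0: π = [0.2500, 0.3333, 0.1667, 0.2500], E[r] = 0.4167, γ^t·E[r] = 0.416667, running G = 0.416667
t=1: π = [0.1736, 0.2431, 0.2917, 0.2917], E[r] = 0.1458, γ^t·E[r] = 0.102083, running G = 0.518750
t=2: π = [0.1725, 0.2315, 0.2888, 0.3073], E[r] = 0.0613, γ^t·E[r] = 0.030058, running G = 0.548808
t=3: π = [0.1716, 0.2309, 0.2900, 0.3076], E[r] = 0.0598, γ^t·E[r] = 0.020511, running G = 0.569319
t=4: π = [0.1716, 0.2308, 0.2899, 0.3077], E[r] = 0.0592, γ^t·E[r] = 0.014210, running G = 0.583529
t=5: π = [0.1716, 0.2308, 0.2899, 0.3077], E[r] = 0.0592, γ^t·E[r] = 0.009946, running G = 0.593475
t=6: π = [0.1716, 0.2308, 0.2899, 0.3077], E[r] = 0.0592, γ^t·E[r] = 0.006961, running G = 0.600436
t=7: π = [0.1716, 0.2308, 0.2899, 0.3077], E[r] = 0.0592, γ^t·E[r] = 0.004873, running G = 0.605310
t=8: π = [0.1716, 0.2308, 0.2899, 0.3077], E[r] = 0.0592, γ^t·E[r] = 0.003411, running G = 0.608721

G = 0.6087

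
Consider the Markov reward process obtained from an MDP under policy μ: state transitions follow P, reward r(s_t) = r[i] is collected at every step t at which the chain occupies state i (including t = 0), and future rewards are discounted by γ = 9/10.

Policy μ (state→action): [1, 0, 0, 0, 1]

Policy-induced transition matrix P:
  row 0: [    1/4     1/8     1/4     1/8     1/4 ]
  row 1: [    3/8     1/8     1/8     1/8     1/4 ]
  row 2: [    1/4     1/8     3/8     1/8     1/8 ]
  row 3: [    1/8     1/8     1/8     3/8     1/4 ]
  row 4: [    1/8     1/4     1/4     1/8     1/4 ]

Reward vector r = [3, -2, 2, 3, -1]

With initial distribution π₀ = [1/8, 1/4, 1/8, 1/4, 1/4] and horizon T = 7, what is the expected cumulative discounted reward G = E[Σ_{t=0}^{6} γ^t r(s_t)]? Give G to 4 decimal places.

t=0: π = [0.1250, 0.2500, 0.1250, 0.2500, 0.2500], E[r] = 0.6250, γ^t·E[r] = 0.625000, running G = 0.625000
t=1: π = [0.2188, 0.1563, 0.2031, 0.1875, 0.2344], E[r] = 1.0781, γ^t·E[r] = 0.970313, running G = 1.595313
t=2: π = [0.2168, 0.1543, 0.2324, 0.1719, 0.2246], E[r] = 1.0977, γ^t·E[r] = 0.889102, running G = 2.484414
t=3: π = [0.2197, 0.1531, 0.2383, 0.1680, 0.2209], E[r] = 1.1125, γ^t·E[r] = 0.811048, running G = 3.295462
t=4: π = [0.2205, 0.1526, 0.2397, 0.1670, 0.2202], E[r] = 1.1164, γ^t·E[r] = 0.732466, running G = 4.027928
t=5: π = [0.2207, 0.1525, 0.2400, 0.1667, 0.2200], E[r] = 1.1172, γ^t·E[r] = 0.659688, running G = 4.687616
t=6: π = [0.2207, 0.1525, 0.2401, 0.1667, 0.2200], E[r] = 1.1174, γ^t·E[r] = 0.593824, running G = 5.281440

G = 5.2814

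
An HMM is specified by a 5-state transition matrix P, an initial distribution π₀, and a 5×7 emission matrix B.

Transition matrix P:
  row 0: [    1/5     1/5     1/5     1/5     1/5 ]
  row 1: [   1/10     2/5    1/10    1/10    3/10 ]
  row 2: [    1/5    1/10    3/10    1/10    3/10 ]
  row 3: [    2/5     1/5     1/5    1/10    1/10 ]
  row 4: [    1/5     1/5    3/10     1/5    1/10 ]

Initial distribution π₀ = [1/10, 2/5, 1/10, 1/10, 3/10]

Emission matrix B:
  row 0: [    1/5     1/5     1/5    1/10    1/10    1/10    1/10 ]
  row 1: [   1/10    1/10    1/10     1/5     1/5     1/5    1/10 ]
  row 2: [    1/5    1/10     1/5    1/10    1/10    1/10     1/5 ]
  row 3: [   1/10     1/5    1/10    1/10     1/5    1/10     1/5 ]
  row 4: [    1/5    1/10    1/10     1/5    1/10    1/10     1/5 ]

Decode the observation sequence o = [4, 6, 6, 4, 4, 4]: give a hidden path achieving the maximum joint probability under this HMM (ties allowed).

path = [1, 1, 1, 1, 1, 1]

t=0: δ = [1.000e-02, 8.000e-02, 1.000e-02, 2.000e-02, 3.000e-02]  (obs o_0=4)
t=1: δ = [8.000e-04, 3.200e-03, 1.800e-03, 1.600e-03, 4.800e-03]  ψ = [1, 1, 4, 1, 1]  (obs o_1=6)
t=2: δ = [9.600e-05, 1.280e-04, 2.880e-04, 1.920e-04, 1.920e-04]  ψ = [4, 1, 4, 4, 1]  (obs o_2=6)
t=3: δ = [7.680e-06, 1.024e-05, 8.640e-06, 7.680e-06, 8.640e-06]  ψ = [3, 1, 2, 4, 2]  (obs o_3=4)
t=4: δ = [3.072e-07, 8.192e-07, 2.592e-07, 3.456e-07, 3.072e-07]  ψ = [3, 1, 2, 4, 1]  (obs o_4=4)
t=5: δ = [1.382e-08, 6.554e-08, 9.216e-09, 1.638e-08, 2.458e-08]  ψ = [3, 1, 4, 1, 1]  (obs o_5=4)
backtrack: best end state = 1; path = [1, 1, 1, 1, 1, 1]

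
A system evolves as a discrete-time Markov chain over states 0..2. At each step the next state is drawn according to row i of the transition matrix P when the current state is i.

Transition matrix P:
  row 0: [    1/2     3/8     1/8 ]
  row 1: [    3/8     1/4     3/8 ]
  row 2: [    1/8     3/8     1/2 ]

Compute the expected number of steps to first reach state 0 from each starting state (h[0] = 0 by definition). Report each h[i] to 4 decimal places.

h = [0.0000, 3.7333, 4.8000]

First-step conditioning: h[0] = 0; for i ≠ 0, h[i] = 1 + Σ_k P[i][k]·h[k].
  h[1] = 1 + 1/4·h[1] + 3/8·h[2]
  h[2] = 1 + 3/8·h[1] + 1/2·h[2]
Solving the 2×2 linear system over states ≠ 0 gives exactly h = [0, 56/15, 24/5] (h[0] = 0 is the target).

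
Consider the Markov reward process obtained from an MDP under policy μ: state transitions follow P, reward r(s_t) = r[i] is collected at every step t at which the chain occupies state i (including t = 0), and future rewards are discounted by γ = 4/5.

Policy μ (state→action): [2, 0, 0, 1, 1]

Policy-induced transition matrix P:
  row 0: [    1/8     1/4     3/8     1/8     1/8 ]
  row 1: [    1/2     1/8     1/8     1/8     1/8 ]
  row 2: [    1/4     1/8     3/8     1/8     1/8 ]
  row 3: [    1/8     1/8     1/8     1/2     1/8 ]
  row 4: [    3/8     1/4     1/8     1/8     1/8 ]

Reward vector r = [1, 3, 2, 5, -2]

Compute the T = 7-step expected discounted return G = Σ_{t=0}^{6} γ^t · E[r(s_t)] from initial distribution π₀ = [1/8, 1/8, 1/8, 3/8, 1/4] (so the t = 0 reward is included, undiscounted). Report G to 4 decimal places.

t=0: π = [0.1250, 0.1250, 0.1250, 0.3750, 0.2500], E[r] = 2.1250, γ^t·E[r] = 2.125000, running G = 2.125000
t=1: π = [0.2500, 0.1719, 0.1875, 0.2656, 0.1250], E[r] = 2.2188, γ^t·E[r] = 1.775000, running G = 3.900000
t=2: π = [0.2441, 0.1719, 0.2344, 0.2246, 0.1250], E[r] = 2.1016, γ^t·E[r] = 1.345000, running G = 5.245000
t=3: π = [0.2500, 0.1711, 0.2446, 0.2092, 0.1250], E[r] = 2.0488, γ^t·E[r] = 1.049000, running G = 6.294000
t=4: π = [0.2510, 0.1719, 0.2487, 0.2035, 0.1250], E[r] = 2.0313, γ^t·E[r] = 0.832000, running G = 7.126000
t=5: π = [0.2518, 0.1720, 0.2499, 0.2013, 0.1250], E[r] = 2.0241, γ^t·E[r] = 0.663260, running G = 7.789260
t=6: π = [0.2520, 0.1721, 0.2504, 0.2005, 0.1250], E[r] = 2.0216, γ^t·E[r] = 0.529942, running G = 8.319202

G = 8.3192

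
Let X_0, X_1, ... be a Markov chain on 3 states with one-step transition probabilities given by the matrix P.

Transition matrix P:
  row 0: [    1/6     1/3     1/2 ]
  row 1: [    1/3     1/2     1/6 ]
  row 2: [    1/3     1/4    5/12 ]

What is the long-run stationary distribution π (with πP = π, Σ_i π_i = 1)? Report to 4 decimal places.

Balance equations π_j = Σ_i π_i·P[i][j]:
  π_0 = 1/6·π_0 + 1/3·π_1 + 1/3·π_2
  π_1 = 1/3·π_0 + 1/2·π_1 + 1/4·π_2
  normalize: π_0 + π_1 + π_2 = 1
Solving the linear system gives exactly π = [2/7, 23/63, 22/63].

π = [0.2857, 0.3651, 0.3492]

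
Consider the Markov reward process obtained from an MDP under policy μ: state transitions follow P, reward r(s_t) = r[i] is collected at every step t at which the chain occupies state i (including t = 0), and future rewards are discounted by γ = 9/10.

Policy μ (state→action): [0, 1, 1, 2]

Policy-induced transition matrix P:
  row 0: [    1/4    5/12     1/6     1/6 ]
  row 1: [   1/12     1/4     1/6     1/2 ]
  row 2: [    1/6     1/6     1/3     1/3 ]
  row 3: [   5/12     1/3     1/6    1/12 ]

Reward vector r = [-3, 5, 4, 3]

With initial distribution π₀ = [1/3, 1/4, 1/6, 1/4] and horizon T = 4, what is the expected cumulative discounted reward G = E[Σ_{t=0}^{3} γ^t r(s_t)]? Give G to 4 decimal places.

t=0: π = [0.3333, 0.2500, 0.1667, 0.2500], E[r] = 1.6667, γ^t·E[r] = 1.666667, running G = 1.666667
t=1: π = [0.2361, 0.3125, 0.1944, 0.2569], E[r] = 2.4028, γ^t·E[r] = 2.162500, running G = 3.829167
t=2: π = [0.2245, 0.2946, 0.1991, 0.2818], E[r] = 2.4410, γ^t·E[r] = 1.977188, running G = 5.806354
t=3: π = [0.2313, 0.2943, 0.1998, 0.2745], E[r] = 2.4008, γ^t·E[r] = 1.750148, running G = 7.556503

G = 7.5565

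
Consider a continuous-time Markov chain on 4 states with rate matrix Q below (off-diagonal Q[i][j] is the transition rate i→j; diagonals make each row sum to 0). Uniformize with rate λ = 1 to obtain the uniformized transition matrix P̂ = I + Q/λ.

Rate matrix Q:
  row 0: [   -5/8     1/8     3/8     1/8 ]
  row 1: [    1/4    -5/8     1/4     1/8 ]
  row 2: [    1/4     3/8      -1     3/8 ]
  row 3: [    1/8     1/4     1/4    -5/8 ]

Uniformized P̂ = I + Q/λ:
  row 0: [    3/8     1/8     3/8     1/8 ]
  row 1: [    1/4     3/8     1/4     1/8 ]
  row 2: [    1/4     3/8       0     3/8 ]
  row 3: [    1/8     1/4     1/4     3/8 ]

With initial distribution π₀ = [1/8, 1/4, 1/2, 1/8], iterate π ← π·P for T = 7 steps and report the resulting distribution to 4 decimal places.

π = [0.2512, 0.2820, 0.2251, 0.2417]

t=0: π = [0.1250, 0.2500, 0.5000, 0.1250]
t=1: π = [0.2500, 0.3281, 0.1406, 0.2813]
t=2: π = [0.2461, 0.2773, 0.2461, 0.2305]
t=3: π = [0.2520, 0.2847, 0.2192, 0.2441]
t=4: π = [0.2510, 0.2815, 0.2267, 0.2408]
t=5: π = [0.2513, 0.2822, 0.2247, 0.2419]
t=6: π = [0.2512, 0.2819, 0.2252, 0.2416]
t=7: π = [0.2512, 0.2820, 0.2251, 0.2417]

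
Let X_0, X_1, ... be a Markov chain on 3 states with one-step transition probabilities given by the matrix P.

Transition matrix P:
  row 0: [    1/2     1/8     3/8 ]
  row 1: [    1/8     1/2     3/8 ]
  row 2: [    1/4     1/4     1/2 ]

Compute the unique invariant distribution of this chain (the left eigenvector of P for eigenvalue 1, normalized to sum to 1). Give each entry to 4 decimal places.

Balance equations π_j = Σ_i π_i·P[i][j]:
  π_0 = 1/2·π_0 + 1/8·π_1 + 1/4·π_2
  π_1 = 1/8·π_0 + 1/2·π_1 + 1/4·π_2
  normalize: π_0 + π_1 + π_2 = 1
Solving the linear system gives exactly π = [2/7, 2/7, 3/7].

π = [0.2857, 0.2857, 0.4286]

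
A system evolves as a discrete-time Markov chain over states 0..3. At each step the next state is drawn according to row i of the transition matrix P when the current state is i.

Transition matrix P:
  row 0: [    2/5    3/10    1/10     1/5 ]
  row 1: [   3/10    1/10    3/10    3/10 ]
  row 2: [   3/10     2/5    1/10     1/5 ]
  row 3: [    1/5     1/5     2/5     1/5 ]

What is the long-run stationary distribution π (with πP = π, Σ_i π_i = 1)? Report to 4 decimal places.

Balance equations π_j = Σ_i π_i·P[i][j]:
  π_0 = 2/5·π_0 + 3/10·π_1 + 3/10·π_2 + 1/5·π_3
  π_1 = 3/10·π_0 + 1/10·π_1 + 2/5·π_2 + 1/5·π_3
  π_2 = 1/10·π_0 + 3/10·π_1 + 1/10·π_2 + 2/5·π_3
  normalize: π_0 + π_1 + π_2 + π_3 = 1
Solving the linear system gives exactly π = [366/1187, 296/1187, 258/1187, 267/1187].

π = [0.3083, 0.2494, 0.2174, 0.2249]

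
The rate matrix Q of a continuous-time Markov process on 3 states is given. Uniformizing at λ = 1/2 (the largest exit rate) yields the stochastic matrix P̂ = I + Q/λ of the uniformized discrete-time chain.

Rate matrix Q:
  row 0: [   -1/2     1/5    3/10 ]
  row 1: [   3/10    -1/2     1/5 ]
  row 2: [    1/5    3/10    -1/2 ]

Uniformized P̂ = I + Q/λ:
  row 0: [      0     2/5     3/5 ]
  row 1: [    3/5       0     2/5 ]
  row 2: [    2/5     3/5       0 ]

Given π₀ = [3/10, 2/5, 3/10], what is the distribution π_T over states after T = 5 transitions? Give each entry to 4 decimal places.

t=0: π = [0.3000, 0.4000, 0.3000]
t=1: π = [0.3600, 0.3000, 0.3400]
t=2: π = [0.3160, 0.3480, 0.3360]
t=3: π = [0.3432, 0.3280, 0.3288]
t=4: π = [0.3283, 0.3346, 0.3371]
t=5: π = [0.3356, 0.3336, 0.3308]

π = [0.3356, 0.3336, 0.3308]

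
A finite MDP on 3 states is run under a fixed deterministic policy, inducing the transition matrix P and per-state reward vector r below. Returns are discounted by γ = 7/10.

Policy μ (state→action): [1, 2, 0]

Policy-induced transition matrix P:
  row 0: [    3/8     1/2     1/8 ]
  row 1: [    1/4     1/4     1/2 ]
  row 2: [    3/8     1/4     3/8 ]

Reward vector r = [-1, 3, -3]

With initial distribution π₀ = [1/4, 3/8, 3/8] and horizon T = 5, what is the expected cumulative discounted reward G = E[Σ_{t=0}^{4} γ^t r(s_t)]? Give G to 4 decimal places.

t=0: π = [0.2500, 0.3750, 0.3750], E[r] = -0.2500, γ^t·E[r] = -0.250000, running G = -0.250000
t=1: π = [0.3281, 0.3125, 0.3594], E[r] = -0.4688, γ^t·E[r] = -0.328125, running G = -0.578125
t=2: π = [0.3359, 0.3320, 0.3320], E[r] = -0.3359, γ^t·E[r] = -0.164609, running G = -0.742734
t=3: π = [0.3335, 0.3340, 0.3325], E[r] = -0.3291, γ^t·E[r] = -0.112882, running G = -0.855616
t=4: π = [0.3333, 0.3334, 0.3334], E[r] = -0.3333, γ^t·E[r] = -0.080014, running G = -0.935630

G = -0.9356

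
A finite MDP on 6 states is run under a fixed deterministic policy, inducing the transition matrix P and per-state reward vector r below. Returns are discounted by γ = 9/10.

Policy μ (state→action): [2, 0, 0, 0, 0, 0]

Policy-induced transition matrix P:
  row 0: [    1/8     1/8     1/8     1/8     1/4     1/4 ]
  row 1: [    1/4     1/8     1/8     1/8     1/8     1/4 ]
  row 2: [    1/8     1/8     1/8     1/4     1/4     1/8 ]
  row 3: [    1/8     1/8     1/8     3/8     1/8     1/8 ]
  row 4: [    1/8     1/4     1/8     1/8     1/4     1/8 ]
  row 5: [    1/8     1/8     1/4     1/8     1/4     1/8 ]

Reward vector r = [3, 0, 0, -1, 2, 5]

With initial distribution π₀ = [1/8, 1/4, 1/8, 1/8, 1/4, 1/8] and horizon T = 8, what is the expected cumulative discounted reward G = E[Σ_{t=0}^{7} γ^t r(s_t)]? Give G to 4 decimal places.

G = 8.3597

t=0: π = [0.1250, 0.2500, 0.1250, 0.1250, 0.2500, 0.1250], E[r] = 1.3750, γ^t·E[r] = 1.375000, running G = 1.375000
t=1: π = [0.1563, 0.1563, 0.1406, 0.1719, 0.2031, 0.1719], E[r] = 1.5625, γ^t·E[r] = 1.406250, running G = 2.781250
t=2: π = [0.1445, 0.1504, 0.1465, 0.1855, 0.2090, 0.1641], E[r] = 1.4863, γ^t·E[r] = 1.203926, running G = 3.985176
t=3: π = [0.1438, 0.1511, 0.1455, 0.1897, 0.2080, 0.1619], E[r] = 1.4670, γ^t·E[r] = 1.069473, running G = 5.054649
t=4: π = [0.1439, 0.1510, 0.1452, 0.1906, 0.2074, 0.1619], E[r] = 1.4652, γ^t·E[r] = 0.961304, running G = 6.015953
t=5: π = [0.1439, 0.1509, 0.1452, 0.1908, 0.2073, 0.1619], E[r] = 1.4647, γ^t·E[r] = 0.864904, running G = 6.880856
t=6: π = [0.1439, 0.1509, 0.1452, 0.1909, 0.2073, 0.1618], E[r] = 1.4646, γ^t·E[r] = 0.778326, running G = 7.659182
t=7: π = [0.1439, 0.1509, 0.1452, 0.1909, 0.2073, 0.1618], E[r] = 1.4645, γ^t·E[r] = 0.700474, running G = 8.359657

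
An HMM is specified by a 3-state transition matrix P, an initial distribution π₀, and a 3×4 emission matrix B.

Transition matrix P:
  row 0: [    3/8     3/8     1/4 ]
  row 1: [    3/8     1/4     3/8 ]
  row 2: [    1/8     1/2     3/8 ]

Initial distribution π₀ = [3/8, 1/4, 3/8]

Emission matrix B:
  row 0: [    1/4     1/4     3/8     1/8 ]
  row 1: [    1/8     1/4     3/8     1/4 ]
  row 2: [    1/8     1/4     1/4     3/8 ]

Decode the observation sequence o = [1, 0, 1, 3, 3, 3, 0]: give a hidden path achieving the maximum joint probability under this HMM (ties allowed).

t=0: δ = [9.375e-02, 6.250e-02, 9.375e-02]  (obs o_0=1)
t=1: δ = [8.789e-03, 5.859e-03, 4.395e-03]  ψ = [0, 2, 2]  (obs o_1=0)
t=2: δ = [8.240e-04, 8.240e-04, 5.493e-04]  ψ = [0, 0, 0]  (obs o_2=1)
t=3: δ = [3.862e-05, 7.725e-05, 1.159e-04]  ψ = [0, 0, 1]  (obs o_3=3)
t=4: δ = [3.621e-06, 1.448e-05, 1.629e-05]  ψ = [1, 2, 2]  (obs o_4=3)
t=5: δ = [6.789e-07, 2.037e-06, 2.291e-06]  ψ = [1, 2, 2]  (obs o_5=3)
t=6: δ = [1.910e-07, 1.432e-07, 1.074e-07]  ψ = [1, 2, 2]  (obs o_6=0)
backtrack: best end state = 0; path = [0, 0, 1, 2, 2, 1, 0]

path = [0, 0, 1, 2, 2, 1, 0]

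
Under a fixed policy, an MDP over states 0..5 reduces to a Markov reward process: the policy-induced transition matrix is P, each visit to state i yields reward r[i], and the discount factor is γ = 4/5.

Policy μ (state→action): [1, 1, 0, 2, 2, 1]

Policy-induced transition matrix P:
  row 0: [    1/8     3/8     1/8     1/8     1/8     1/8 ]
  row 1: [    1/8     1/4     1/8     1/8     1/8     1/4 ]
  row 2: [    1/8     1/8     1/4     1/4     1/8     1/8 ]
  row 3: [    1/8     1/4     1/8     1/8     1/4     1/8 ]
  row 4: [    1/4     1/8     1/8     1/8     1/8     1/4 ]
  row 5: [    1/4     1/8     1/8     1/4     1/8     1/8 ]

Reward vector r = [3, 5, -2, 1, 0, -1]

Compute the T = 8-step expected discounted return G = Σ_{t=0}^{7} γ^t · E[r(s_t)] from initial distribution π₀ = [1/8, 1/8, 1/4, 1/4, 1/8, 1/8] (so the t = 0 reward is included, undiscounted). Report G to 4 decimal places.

t=0: π = [0.1250, 0.1250, 0.2500, 0.2500, 0.1250, 0.1250], E[r] = 0.6250, γ^t·E[r] = 0.625000, running G = 0.625000
t=1: π = [0.1563, 0.2031, 0.1563, 0.1719, 0.1563, 0.1563], E[r] = 1.1875, γ^t·E[r] = 0.950000, running G = 1.575000
t=2: π = [0.1641, 0.2109, 0.1445, 0.1641, 0.1465, 0.1699], E[r] = 1.2520, γ^t·E[r] = 0.801250, running G = 2.376250
t=3: π = [0.1646, 0.2129, 0.1431, 0.1643, 0.1455, 0.1697], E[r] = 1.2666, γ^t·E[r] = 0.648500, running G = 3.024750
t=4: π = [0.1644, 0.2133, 0.1429, 0.1641, 0.1455, 0.1698], E[r] = 1.2682, γ^t·E[r] = 0.519438, running G = 3.544188
t=5: π = [0.1644, 0.2133, 0.1429, 0.1641, 0.1455, 0.1699], E[r] = 1.2681, γ^t·E[r] = 0.415539, running G = 3.959726
t=6: π = [0.1644, 0.2133, 0.1429, 0.1641, 0.1455, 0.1698], E[r] = 1.2682, γ^t·E[r] = 0.332440, running G = 4.292166
t=7: π = [0.1644, 0.2133, 0.1429, 0.1641, 0.1455, 0.1698], E[r] = 1.2682, γ^t·E[r] = 0.265953, running G = 4.558119

G = 4.5581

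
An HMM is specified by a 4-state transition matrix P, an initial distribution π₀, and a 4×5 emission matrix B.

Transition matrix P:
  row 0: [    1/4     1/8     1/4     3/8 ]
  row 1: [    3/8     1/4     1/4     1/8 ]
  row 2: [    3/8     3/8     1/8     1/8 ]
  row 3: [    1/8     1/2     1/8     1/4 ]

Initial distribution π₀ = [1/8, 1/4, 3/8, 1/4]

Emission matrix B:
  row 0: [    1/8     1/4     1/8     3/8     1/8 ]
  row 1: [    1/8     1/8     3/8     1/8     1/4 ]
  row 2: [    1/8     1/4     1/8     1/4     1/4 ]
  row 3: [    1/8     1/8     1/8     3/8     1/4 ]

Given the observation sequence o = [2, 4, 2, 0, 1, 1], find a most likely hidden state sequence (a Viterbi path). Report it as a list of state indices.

path = [1, 2, 1, 0, 2, 0]

t=0: δ = [1.562e-02, 9.375e-02, 4.688e-02, 3.125e-02]  (obs o_0=2)
t=1: δ = [4.395e-03, 5.859e-03, 5.859e-03, 2.930e-03]  ψ = [1, 1, 1, 1]  (obs o_1=4)
t=2: δ = [2.747e-04, 8.240e-04, 1.831e-04, 2.060e-04]  ψ = [1, 2, 1, 0]  (obs o_2=2)
t=3: δ = [3.862e-05, 2.575e-05, 2.575e-05, 1.287e-05]  ψ = [1, 1, 1, 0]  (obs o_3=0)
t=4: δ = [2.414e-06, 1.207e-06, 2.414e-06, 1.810e-06]  ψ = [0, 2, 0, 0]  (obs o_4=1)
t=5: δ = [2.263e-07, 1.132e-07, 1.509e-07, 1.132e-07]  ψ = [2, 2, 0, 0]  (obs o_5=1)
backtrack: best end state = 0; path = [1, 2, 1, 0, 2, 0]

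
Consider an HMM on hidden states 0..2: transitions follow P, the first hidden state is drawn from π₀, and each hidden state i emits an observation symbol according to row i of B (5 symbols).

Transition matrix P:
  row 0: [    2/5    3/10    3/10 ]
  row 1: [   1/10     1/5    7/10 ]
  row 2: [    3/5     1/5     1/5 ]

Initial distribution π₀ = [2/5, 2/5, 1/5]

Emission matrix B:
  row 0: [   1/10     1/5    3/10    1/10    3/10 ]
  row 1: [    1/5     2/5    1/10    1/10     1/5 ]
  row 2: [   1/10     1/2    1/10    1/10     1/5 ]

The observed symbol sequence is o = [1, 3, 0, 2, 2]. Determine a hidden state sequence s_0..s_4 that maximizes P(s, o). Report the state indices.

path = [1, 2, 0, 0, 0]

t=0: δ = [8.000e-02, 1.600e-01, 1.000e-01]  (obs o_0=1)
t=1: δ = [6.000e-03, 3.200e-03, 1.120e-02]  ψ = [2, 1, 1]  (obs o_1=3)
t=2: δ = [6.720e-04, 4.480e-04, 2.240e-04]  ψ = [2, 2, 1]  (obs o_2=0)
t=3: δ = [8.064e-05, 2.016e-05, 3.136e-05]  ψ = [0, 0, 1]  (obs o_3=2)
t=4: δ = [9.677e-06, 2.419e-06, 2.419e-06]  ψ = [0, 0, 0]  (obs o_4=2)
backtrack: best end state = 0; path = [1, 2, 0, 0, 0]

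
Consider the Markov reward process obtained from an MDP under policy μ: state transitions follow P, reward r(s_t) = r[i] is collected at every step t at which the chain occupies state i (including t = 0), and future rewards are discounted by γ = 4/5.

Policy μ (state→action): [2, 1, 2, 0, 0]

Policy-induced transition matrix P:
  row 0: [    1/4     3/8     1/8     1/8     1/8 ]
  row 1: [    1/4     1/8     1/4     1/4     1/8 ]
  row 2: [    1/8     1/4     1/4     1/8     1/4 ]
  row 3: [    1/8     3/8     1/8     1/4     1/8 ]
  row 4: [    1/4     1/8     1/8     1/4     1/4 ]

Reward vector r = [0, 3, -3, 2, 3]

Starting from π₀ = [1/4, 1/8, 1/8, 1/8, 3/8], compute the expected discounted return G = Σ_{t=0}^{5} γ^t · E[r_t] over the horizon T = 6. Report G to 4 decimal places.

t=0: π = [0.2500, 0.1250, 0.1250, 0.1250, 0.3750], E[r] = 1.3750, γ^t·E[r] = 1.375000, running G = 1.375000
t=1: π = [0.2188, 0.2344, 0.1563, 0.2031, 0.1875], E[r] = 1.2031, γ^t·E[r] = 0.962500, running G = 2.337500
t=2: π = [0.2051, 0.2500, 0.1738, 0.2031, 0.1680], E[r] = 1.1387, γ^t·E[r] = 0.728750, running G = 3.066250
t=3: π = [0.2029, 0.2488, 0.1780, 0.2026, 0.1677], E[r] = 1.1208, γ^t·E[r] = 0.573875, running G = 3.640125
t=4: π = [0.2024, 0.2486, 0.1783, 0.2024, 0.1682], E[r] = 1.1203, γ^t·E[r] = 0.458863, running G = 4.098988
t=5: π = [0.2024, 0.2485, 0.1784, 0.2024, 0.1683], E[r] = 1.1201, γ^t·E[r] = 0.367049, running G = 4.466036

G = 4.4660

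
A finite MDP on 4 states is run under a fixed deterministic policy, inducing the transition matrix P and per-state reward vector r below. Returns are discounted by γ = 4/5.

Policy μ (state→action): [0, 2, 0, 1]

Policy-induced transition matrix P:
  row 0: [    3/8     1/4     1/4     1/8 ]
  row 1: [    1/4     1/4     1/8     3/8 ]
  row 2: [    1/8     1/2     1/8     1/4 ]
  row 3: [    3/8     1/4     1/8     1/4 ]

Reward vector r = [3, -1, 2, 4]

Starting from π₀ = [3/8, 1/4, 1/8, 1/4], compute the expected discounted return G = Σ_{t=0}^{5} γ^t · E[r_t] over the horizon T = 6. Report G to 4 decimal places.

G = 7.3014

t=0: π = [0.3750, 0.2500, 0.1250, 0.2500], E[r] = 2.1250, γ^t·E[r] = 2.125000, running G = 2.125000
t=1: π = [0.3125, 0.2813, 0.1719, 0.2344], E[r] = 1.9375, γ^t·E[r] = 1.550000, running G = 3.675000
t=2: π = [0.2969, 0.2930, 0.1641, 0.2461], E[r] = 1.9102, γ^t·E[r] = 1.222500, running G = 4.897500
t=3: π = [0.2974, 0.2910, 0.1621, 0.2495], E[r] = 1.9233, γ^t·E[r] = 0.984750, running G = 5.882250
t=4: π = [0.2981, 0.2905, 0.1622, 0.2492], E[r] = 1.9249, γ^t·E[r] = 0.788450, running G = 6.670700
t=5: π = [0.2981, 0.2905, 0.1623, 0.2491], E[r] = 1.9246, γ^t·E[r] = 0.630660, running G = 7.301360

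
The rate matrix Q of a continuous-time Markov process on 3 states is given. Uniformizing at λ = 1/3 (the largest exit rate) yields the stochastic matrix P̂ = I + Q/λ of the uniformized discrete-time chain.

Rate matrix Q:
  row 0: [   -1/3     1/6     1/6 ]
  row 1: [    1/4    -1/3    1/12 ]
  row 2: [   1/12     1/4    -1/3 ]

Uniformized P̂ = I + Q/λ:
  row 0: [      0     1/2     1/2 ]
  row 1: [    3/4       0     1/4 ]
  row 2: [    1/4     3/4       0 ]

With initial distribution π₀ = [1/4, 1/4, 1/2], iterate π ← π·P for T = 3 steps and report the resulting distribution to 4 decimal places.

π = [0.2930, 0.4219, 0.2852]

t=0: π = [0.2500, 0.2500, 0.5000]
t=1: π = [0.3125, 0.5000, 0.1875]
t=2: π = [0.4219, 0.2969, 0.2813]
t=3: π = [0.2930, 0.4219, 0.2852]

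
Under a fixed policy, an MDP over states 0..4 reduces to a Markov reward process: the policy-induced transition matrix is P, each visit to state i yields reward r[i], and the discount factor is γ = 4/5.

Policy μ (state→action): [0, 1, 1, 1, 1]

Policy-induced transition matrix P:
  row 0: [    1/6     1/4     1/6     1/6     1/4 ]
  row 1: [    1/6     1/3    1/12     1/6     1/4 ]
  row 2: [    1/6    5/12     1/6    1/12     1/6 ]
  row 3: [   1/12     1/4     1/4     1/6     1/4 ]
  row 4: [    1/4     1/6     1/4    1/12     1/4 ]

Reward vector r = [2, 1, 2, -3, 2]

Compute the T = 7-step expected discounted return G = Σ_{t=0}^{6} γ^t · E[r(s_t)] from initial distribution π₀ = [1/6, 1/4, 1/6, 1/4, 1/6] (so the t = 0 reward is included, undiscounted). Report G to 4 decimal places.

G = 3.5859

t=0: π = [0.1667, 0.2500, 0.1667, 0.2500, 0.1667], E[r] = 0.5000, γ^t·E[r] = 0.500000, running G = 0.500000
t=1: π = [0.1597, 0.2847, 0.1806, 0.1389, 0.2361], E[r] = 1.0208, γ^t·E[r] = 0.816667, running G = 1.316667
t=2: π = [0.1748, 0.2841, 0.1742, 0.1319, 0.2350], E[r] = 1.0561, γ^t·E[r] = 0.675926, running G = 1.992593
t=3: π = [0.1753, 0.2831, 0.1736, 0.1326, 0.2355], E[r] = 1.0540, γ^t·E[r] = 0.539654, running G = 2.532247
t=4: π = [0.1752, 0.2829, 0.1737, 0.1326, 0.2355], E[r] = 1.0542, γ^t·E[r] = 0.431802, running G = 2.964049
t=5: π = [0.1752, 0.2829, 0.1738, 0.1326, 0.2355], E[r] = 1.0543, γ^t·E[r] = 0.345472, running G = 3.309521
t=6: π = [0.1752, 0.2829, 0.1738, 0.1326, 0.2355], E[r] = 1.0543, γ^t·E[r] = 0.276377, running G = 3.585898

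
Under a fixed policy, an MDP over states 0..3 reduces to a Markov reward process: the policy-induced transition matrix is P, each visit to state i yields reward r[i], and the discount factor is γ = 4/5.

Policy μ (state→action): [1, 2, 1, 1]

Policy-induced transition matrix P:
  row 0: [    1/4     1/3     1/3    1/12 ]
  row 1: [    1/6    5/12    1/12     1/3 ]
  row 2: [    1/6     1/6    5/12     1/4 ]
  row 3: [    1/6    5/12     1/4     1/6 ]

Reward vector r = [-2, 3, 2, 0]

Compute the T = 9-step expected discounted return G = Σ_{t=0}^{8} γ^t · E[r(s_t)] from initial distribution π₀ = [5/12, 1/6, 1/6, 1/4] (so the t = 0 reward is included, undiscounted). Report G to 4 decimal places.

G = 3.8553

t=0: π = [0.4167, 0.1667, 0.1667, 0.2500], E[r] = 0.0000, γ^t·E[r] = 0.000000, running G = 0.000000
t=1: π = [0.2014, 0.3403, 0.2847, 0.1736], E[r] = 1.1875, γ^t·E[r] = 0.950000, running G = 0.950000
t=2: π = [0.1834, 0.3287, 0.2575, 0.2303], E[r] = 1.1343, γ^t·E[r] = 0.725926, running G = 1.675926
t=3: π = [0.1820, 0.3370, 0.2534, 0.2276], E[r] = 1.1539, γ^t·E[r] = 0.590815, running G = 2.266741
t=4: π = [0.1818, 0.3381, 0.2512, 0.2288], E[r] = 1.1533, γ^t·E[r] = 0.472372, running G = 2.739113
t=5: π = [0.1818, 0.3387, 0.2507, 0.2288], E[r] = 1.1538, γ^t·E[r] = 0.378081, running G = 3.117194
t=6: π = [0.1818, 0.3388, 0.2505, 0.2289], E[r] = 1.1539, γ^t·E[r] = 0.302479, running G = 3.419673
t=7: π = [0.1818, 0.3389, 0.2504, 0.2289], E[r] = 1.1539, γ^t·E[r] = 0.241990, running G = 3.661663
t=8: π = [0.1818, 0.3389, 0.2504, 0.2289], E[r] = 1.1539, γ^t·E[r] = 0.193593, running G = 3.855256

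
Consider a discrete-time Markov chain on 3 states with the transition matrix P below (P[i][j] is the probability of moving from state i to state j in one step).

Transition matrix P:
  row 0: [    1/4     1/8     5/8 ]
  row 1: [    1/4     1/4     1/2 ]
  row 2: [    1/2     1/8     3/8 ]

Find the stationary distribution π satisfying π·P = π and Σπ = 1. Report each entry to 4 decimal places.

π = [0.3714, 0.1429, 0.4857]

Balance equations π_j = Σ_i π_i·P[i][j]:
  π_0 = 1/4·π_0 + 1/4·π_1 + 1/2·π_2
  π_1 = 1/8·π_0 + 1/4·π_1 + 1/8·π_2
  normalize: π_0 + π_1 + π_2 = 1
Solving the linear system gives exactly π = [13/35, 1/7, 17/35].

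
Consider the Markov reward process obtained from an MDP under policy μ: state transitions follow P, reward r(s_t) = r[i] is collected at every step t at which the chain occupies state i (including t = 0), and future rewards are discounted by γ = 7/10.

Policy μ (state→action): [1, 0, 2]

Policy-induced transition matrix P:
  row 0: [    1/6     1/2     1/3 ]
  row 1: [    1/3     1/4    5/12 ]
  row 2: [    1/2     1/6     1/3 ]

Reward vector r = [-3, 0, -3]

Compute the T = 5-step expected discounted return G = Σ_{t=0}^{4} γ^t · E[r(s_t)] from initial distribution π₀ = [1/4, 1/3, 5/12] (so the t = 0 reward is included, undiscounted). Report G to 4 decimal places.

t=0: π = [0.2500, 0.3333, 0.4167], E[r] = -2.0000, γ^t·E[r] = -2.000000, running G = -2.000000
t=1: π = [0.3611, 0.2778, 0.3611], E[r] = -2.1667, γ^t·E[r] = -1.516667, running G = -3.516667
t=2: π = [0.3333, 0.3102, 0.3565], E[r] = -2.0694, γ^t·E[r] = -1.014028, running G = -4.530694
t=3: π = [0.3372, 0.3036, 0.3592], E[r] = -2.0891, γ^t·E[r] = -0.716568, running G = -5.247263
t=4: π = [0.3370, 0.3044, 0.3586], E[r] = -2.0869, γ^t·E[r] = -0.501065, running G = -5.748328

G = -5.7483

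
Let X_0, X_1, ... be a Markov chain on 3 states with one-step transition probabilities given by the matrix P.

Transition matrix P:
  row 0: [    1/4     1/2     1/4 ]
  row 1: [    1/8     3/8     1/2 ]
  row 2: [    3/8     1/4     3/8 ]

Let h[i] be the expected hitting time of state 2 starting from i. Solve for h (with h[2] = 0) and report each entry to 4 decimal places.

First-step conditioning: h[2] = 0; for i ≠ 2, h[i] = 1 + Σ_k P[i][k]·h[k].
  h[0] = 1 + 1/4·h[0] + 1/2·h[1]
  h[1] = 1 + 1/8·h[0] + 3/8·h[1]
Solving the 2×2 linear system over states ≠ 2 gives exactly h = [36/13, 28/13, 0] (h[2] = 0 is the target).

h = [2.7692, 2.1538, 0.0000]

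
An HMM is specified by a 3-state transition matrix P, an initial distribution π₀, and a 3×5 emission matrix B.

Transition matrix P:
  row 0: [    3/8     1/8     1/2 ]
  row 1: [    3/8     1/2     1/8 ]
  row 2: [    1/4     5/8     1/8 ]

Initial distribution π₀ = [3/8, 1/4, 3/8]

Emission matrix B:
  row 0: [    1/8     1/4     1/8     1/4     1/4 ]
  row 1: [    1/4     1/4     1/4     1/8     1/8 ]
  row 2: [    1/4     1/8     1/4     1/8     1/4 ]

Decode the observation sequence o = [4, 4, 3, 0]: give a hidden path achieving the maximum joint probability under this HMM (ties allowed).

path = [0, 2, 1, 1]

t=0: δ = [9.375e-02, 3.125e-02, 9.375e-02]  (obs o_0=4)
t=1: δ = [8.789e-03, 7.324e-03, 1.172e-02]  ψ = [0, 2, 0]  (obs o_1=4)
t=2: δ = [8.240e-04, 9.155e-04, 5.493e-04]  ψ = [0, 2, 0]  (obs o_2=3)
t=3: δ = [4.292e-05, 1.144e-04, 1.030e-04]  ψ = [1, 1, 0]  (obs o_3=0)
backtrack: best end state = 1; path = [0, 2, 1, 1]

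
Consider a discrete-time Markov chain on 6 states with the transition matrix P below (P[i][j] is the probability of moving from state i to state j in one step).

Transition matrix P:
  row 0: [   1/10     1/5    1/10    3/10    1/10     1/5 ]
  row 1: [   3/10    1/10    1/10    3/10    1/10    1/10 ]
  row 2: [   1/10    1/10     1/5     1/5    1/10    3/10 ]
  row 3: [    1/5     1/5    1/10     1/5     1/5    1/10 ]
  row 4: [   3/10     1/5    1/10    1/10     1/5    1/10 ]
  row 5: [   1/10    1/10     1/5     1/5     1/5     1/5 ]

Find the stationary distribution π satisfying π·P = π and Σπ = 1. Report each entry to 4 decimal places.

π = [0.1836, 0.1555, 0.1289, 0.2186, 0.1532, 0.1602]

Balance equations π_j = Σ_i π_i·P[i][j]:
  π_0 = 1/10·π_0 + 3/10·π_1 + 1/10·π_2 + 1/5·π_3 + 3/10·π_4 + 1/10·π_5
  π_1 = 1/5·π_0 + 1/10·π_1 + 1/10·π_2 + 1/5·π_3 + 1/5·π_4 + 1/10·π_5
  π_2 = 1/10·π_0 + 1/10·π_1 + 1/5·π_2 + 1/10·π_3 + 1/10·π_4 + 1/5·π_5
  π_3 = 3/10·π_0 + 3/10·π_1 + 1/5·π_2 + 1/5·π_3 + 1/10·π_4 + 1/5·π_5
  π_4 = 1/10·π_0 + 1/10·π_1 + 1/10·π_2 + 1/5·π_3 + 1/5·π_4 + 1/5·π_5
  normalize: π_0 + π_1 + π_2 + π_3 + π_4 + π_5 = 1
Solving the linear system gives exactly π = [17931/97660, 1519/9766, 12589/97660, 5337/24415, 14961/97660, 15641/97660].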